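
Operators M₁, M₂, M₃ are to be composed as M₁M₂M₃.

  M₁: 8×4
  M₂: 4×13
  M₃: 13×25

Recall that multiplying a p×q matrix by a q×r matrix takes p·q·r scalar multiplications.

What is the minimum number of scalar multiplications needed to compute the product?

Order (M₁(M₂M₃)): (M₂M₃): 4×13 by 13×25 → 4×25, cost 4·13·25 = 1300; (M₁(M₂M₃)): 8×4 by 4×25 → 8×25, cost 8·4·25 = 800; cumulative 2100. Total 2100.
Order ((M₁M₂)M₃): (M₁M₂): 8×4 by 4×13 → 8×13, cost 8·4·13 = 416; ((M₁M₂)M₃): 8×13 by 13×25 → 8×25, cost 8·13·25 = 2600; cumulative 3016. Total 3016.
Minimum: 2100.

2100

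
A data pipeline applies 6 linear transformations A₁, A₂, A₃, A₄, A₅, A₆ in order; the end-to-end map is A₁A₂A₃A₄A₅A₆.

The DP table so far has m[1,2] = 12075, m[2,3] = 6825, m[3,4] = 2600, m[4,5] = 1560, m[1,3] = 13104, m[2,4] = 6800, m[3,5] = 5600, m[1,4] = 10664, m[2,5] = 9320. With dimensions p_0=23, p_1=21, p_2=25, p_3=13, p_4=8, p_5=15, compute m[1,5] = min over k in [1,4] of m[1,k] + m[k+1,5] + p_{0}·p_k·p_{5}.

m[1,5] = min over k∈[1,4] of m[1,k]+m[k+1,5]+p_{0}·p_k·p_{5}.
k=1: 0 + 9320 + 23·21·15 = 16565; k=2: 12075 + 5600 + 23·25·15 = 26300; k=3: 13104 + 1560 + 23·13·15 = 19149; k=4: 10664 + 0 + 23·8·15 = 13424.
Minimum: 13424 at k=4.

13424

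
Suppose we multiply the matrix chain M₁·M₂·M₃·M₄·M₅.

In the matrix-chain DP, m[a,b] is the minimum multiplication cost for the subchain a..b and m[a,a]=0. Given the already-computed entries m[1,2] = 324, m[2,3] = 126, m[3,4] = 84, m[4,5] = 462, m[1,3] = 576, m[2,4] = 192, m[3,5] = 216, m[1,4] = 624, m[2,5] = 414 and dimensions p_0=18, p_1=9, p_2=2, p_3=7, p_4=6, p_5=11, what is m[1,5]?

936

m[1,5] = min over k∈[1,4] of m[1,k]+m[k+1,5]+p_{0}·p_k·p_{5}.
k=1: 0 + 414 + 18·9·11 = 2196; k=2: 324 + 216 + 18·2·11 = 936; k=3: 576 + 462 + 18·7·11 = 2424; k=4: 624 + 0 + 18·6·11 = 1812.
Minimum: 936 at k=2.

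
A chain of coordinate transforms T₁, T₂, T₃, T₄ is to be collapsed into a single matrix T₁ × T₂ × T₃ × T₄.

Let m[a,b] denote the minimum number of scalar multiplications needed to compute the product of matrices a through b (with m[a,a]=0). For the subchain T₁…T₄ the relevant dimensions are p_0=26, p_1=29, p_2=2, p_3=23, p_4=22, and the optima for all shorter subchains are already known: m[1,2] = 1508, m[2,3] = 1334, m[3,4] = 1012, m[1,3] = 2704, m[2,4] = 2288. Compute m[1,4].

3664

m[1,4] = min over k∈[1,3] of m[1,k]+m[k+1,4]+p_{0}·p_k·p_{4}.
k=1: 0 + 2288 + 26·29·22 = 18876; k=2: 1508 + 1012 + 26·2·22 = 3664; k=3: 2704 + 0 + 26·23·22 = 15860.
Minimum: 3664 at k=2.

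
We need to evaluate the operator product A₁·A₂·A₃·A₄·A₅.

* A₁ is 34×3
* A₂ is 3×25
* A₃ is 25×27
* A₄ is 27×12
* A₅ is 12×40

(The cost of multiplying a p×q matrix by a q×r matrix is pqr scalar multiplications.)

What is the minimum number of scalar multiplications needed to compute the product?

8517

Adjacent pairs: A₁A₂ = 34·3·25 = 2550; A₂A₃ = 3·25·27 = 2025; A₃A₄ = 25·27·12 = 8100; A₄A₅ = 27·12·40 = 12960.
Length 3: A₁..A₃: k=1: 0+2025+34·3·27=4779; k=2: 2550+0+34·25·27=25500 → min 4779 | A₂..A₄: k=2: 0+8100+3·25·12=9000; k=3: 2025+0+3·27·12=2997 → min 2997 | A₃..A₅: k=3: 0+12960+25·27·40=39960; k=4: 8100+0+25·12·40=20100 → min 20100.
Length 4: A₁..A₄: k=1: 0+2997+34·3·12=4221; k=2: 2550+8100+34·25·12=20850; k=3: 4779+0+34·27·12=15795 → min 4221 | A₂..A₅: k=2: 0+20100+3·25·40=23100; k=3: 2025+12960+3·27·40=18225; k=4: 2997+0+3·12·40=4437 → min 4437.
Length 5: A₁..A₅: k=1: 0+4437+34·3·40=8517; k=2: 2550+20100+34·25·40=56650; k=3: 4779+12960+34·27·40=54459; k=4: 4221+0+34·12·40=20541 → min 8517.
Optimal order: (A₁·(((A₂·A₃)·A₄)·A₅)) with cost 8517.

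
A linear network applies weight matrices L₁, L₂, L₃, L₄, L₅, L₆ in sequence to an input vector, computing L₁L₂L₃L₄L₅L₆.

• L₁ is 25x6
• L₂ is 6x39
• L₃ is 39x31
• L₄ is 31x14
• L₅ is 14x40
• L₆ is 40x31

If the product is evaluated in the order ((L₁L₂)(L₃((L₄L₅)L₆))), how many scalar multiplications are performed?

(L₁L₂): 25×6 by 6×39 → 25×39, cost 25·6·39 = 5850
(L₄L₅): 31×14 by 14×40 → 31×40, cost 31·14·40 = 17360
((L₄L₅)L₆): 31×40 by 40×31 → 31×31, cost 31·40·31 = 38440; cumulative 55800
(L₃((L₄L₅)L₆)): 39×31 by 31×31 → 39×31, cost 39·31·31 = 37479; cumulative 93279
((L₁L₂)(L₃((L₄L₅)L₆))): 25×39 by 39×31 → 25×31, cost 25·39·31 = 30225; cumulative 129354
Total: 129354 scalar multiplications.

129354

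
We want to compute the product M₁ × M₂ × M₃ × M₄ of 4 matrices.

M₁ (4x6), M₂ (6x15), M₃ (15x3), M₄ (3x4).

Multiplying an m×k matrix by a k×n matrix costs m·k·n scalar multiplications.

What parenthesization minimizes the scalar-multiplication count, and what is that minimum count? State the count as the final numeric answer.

390

Adjacent pairs: M₁M₂ = 4·6·15 = 360; M₂M₃ = 6·15·3 = 270; M₃M₄ = 15·3·4 = 180.
Length 3: M₁..M₃: k=1: 0+270+4·6·3=342; k=2: 360+0+4·15·3=540 → min 342 | M₂..M₄: k=2: 0+180+6·15·4=540; k=3: 270+0+6·3·4=342 → min 342.
Length 4: M₁..M₄: k=1: 0+342+4·6·4=438; k=2: 360+180+4·15·4=780; k=3: 342+0+4·3·4=390 → min 390.
Optimal parenthesization: ((M₁ × (M₂ × M₃)) × M₄) with cost 390.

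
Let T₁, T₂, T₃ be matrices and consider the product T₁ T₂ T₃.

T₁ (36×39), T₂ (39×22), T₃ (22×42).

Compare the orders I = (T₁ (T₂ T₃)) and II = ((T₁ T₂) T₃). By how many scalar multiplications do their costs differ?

30852

Order I = (T₁ (T₂ T₃)): (T₂ T₃): 39×22 by 22×42 → 39×42, cost 39·22·42 = 36036; (T₁ (T₂ T₃)): 36×39 by 39×42 → 36×42, cost 36·39·42 = 58968; cumulative 95004. Total 95004.
Order II = ((T₁ T₂) T₃): (T₁ T₂): 36×39 by 39×22 → 36×22, cost 36·39·22 = 30888; ((T₁ T₂) T₃): 36×22 by 22×42 → 36×42, cost 36·22·42 = 33264; cumulative 64152. Total 64152.
Difference: |95004 − 64152| = 30852.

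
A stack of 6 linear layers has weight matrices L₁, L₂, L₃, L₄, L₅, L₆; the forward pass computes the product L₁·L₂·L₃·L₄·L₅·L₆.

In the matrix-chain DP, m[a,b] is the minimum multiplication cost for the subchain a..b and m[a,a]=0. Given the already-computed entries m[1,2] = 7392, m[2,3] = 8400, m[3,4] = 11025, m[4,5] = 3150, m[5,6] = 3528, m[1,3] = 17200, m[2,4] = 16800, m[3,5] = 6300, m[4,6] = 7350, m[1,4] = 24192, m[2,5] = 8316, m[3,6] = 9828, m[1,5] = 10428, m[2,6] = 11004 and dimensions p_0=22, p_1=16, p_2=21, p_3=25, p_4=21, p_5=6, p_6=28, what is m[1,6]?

14124

m[1,6] = min over k∈[1,5] of m[1,k]+m[k+1,6]+p_{0}·p_k·p_{6}.
k=1: 0 + 11004 + 22·16·28 = 20860; k=2: 7392 + 9828 + 22·21·28 = 30156; k=3: 17200 + 7350 + 22·25·28 = 39950; k=4: 24192 + 3528 + 22·21·28 = 40656; k=5: 10428 + 0 + 22·6·28 = 14124.
Minimum: 14124 at k=5.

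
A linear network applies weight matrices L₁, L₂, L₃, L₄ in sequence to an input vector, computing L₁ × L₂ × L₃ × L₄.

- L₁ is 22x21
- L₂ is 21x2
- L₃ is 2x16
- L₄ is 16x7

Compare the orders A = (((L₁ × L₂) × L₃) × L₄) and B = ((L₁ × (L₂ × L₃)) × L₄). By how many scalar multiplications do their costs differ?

6436

Order A = (((L₁ × L₂) × L₃) × L₄): (L₁ × L₂): 22×21 by 21×2 → 22×2, cost 22·21·2 = 924; ((L₁ × L₂) × L₃): 22×2 by 2×16 → 22×16, cost 22·2·16 = 704; cumulative 1628; (((L₁ × L₂) × L₃) × L₄): 22×16 by 16×7 → 22×7, cost 22·16·7 = 2464; cumulative 4092. Total 4092.
Order B = ((L₁ × (L₂ × L₃)) × L₄): (L₂ × L₃): 21×2 by 2×16 → 21×16, cost 21·2·16 = 672; (L₁ × (L₂ × L₃)): 22×21 by 21×16 → 22×16, cost 22·21·16 = 7392; cumulative 8064; ((L₁ × (L₂ × L₃)) × L₄): 22×16 by 16×7 → 22×7, cost 22·16·7 = 2464; cumulative 10528. Total 10528.
Difference: |4092 − 10528| = 6436.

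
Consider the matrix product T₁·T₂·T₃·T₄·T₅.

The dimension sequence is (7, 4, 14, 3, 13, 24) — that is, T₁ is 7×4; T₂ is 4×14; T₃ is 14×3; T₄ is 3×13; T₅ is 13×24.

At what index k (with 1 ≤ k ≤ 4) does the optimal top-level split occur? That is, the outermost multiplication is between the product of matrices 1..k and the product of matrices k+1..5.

3

Adjacent pairs: T₁T₂ = 7·4·14 = 392; T₂T₃ = 4·14·3 = 168; T₃T₄ = 14·3·13 = 546; T₄T₅ = 3·13·24 = 936.
Length 3: T₁..T₃: k=1: 0+168+7·4·3=252; k=2: 392+0+7·14·3=686 → min 252 | T₂..T₄: k=2: 0+546+4·14·13=1274; k=3: 168+0+4·3·13=324 → min 324 | T₃..T₅: k=3: 0+936+14·3·24=1944; k=4: 546+0+14·13·24=4914 → min 1944.
Length 4: T₁..T₄: k=1: 0+324+7·4·13=688; k=2: 392+546+7·14·13=2212; k=3: 252+0+7·3·13=525 → min 525 | T₂..T₅: k=2: 0+1944+4·14·24=3288; k=3: 168+936+4·3·24=1392; k=4: 324+0+4·13·24=1572 → min 1392.
Top-level splits: k=1: (T₁..T₁)·(T₂..T₅) → 0+1392+7·4·24 = 2064; k=2: (T₁..T₂)·(T₃..T₅) → 392+1944+7·14·24 = 4688; k=3: (T₁..T₃)·(T₄..T₅) → 252+936+7·3·24 = 1692; k=4: (T₁..T₄)·(T₅..T₅) → 525+0+7·13·24 = 2709.
Best split is after T₃, i.e. k = 3.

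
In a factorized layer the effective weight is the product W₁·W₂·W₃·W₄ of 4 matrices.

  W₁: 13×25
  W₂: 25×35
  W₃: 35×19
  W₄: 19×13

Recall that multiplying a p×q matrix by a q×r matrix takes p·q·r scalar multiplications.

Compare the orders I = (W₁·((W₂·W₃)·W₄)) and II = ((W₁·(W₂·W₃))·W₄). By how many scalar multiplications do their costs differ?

1014

Order I = (W₁·((W₂·W₃)·W₄)): (W₂·W₃): 25×35 by 35×19 → 25×19, cost 25·35·19 = 16625; ((W₂·W₃)·W₄): 25×19 by 19×13 → 25×13, cost 25·19·13 = 6175; cumulative 22800; (W₁·((W₂·W₃)·W₄)): 13×25 by 25×13 → 13×13, cost 13·25·13 = 4225; cumulative 27025. Total 27025.
Order II = ((W₁·(W₂·W₃))·W₄): (W₂·W₃): 25×35 by 35×19 → 25×19, cost 25·35·19 = 16625; (W₁·(W₂·W₃)): 13×25 by 25×19 → 13×19, cost 13·25·19 = 6175; cumulative 22800; ((W₁·(W₂·W₃))·W₄): 13×19 by 19×13 → 13×13, cost 13·19·13 = 3211; cumulative 26011. Total 26011.
Difference: |27025 − 26011| = 1014.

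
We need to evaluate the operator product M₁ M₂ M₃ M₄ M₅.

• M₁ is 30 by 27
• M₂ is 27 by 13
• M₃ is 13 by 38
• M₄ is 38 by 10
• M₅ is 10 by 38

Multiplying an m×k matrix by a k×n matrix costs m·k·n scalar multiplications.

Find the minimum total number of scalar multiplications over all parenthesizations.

27950

Adjacent pairs: M₁M₂ = 30·27·13 = 10530; M₂M₃ = 27·13·38 = 13338; M₃M₄ = 13·38·10 = 4940; M₄M₅ = 38·10·38 = 14440.
Length 3: M₁..M₃: k=1: 0+13338+30·27·38=44118; k=2: 10530+0+30·13·38=25350 → min 25350 | M₂..M₄: k=2: 0+4940+27·13·10=8450; k=3: 13338+0+27·38·10=23598 → min 8450 | M₃..M₅: k=3: 0+14440+13·38·38=33212; k=4: 4940+0+13·10·38=9880 → min 9880.
Length 4: M₁..M₄: k=1: 0+8450+30·27·10=16550; k=2: 10530+4940+30·13·10=19370; k=3: 25350+0+30·38·10=36750 → min 16550 | M₂..M₅: k=2: 0+9880+27·13·38=23218; k=3: 13338+14440+27·38·38=66766; k=4: 8450+0+27·10·38=18710 → min 18710.
Length 5: M₁..M₅: k=1: 0+18710+30·27·38=49490; k=2: 10530+9880+30·13·38=35230; k=3: 25350+14440+30·38·38=83110; k=4: 16550+0+30·10·38=27950 → min 27950.
Optimal order: ((M₁ (M₂ (M₃ M₄))) M₅) with cost 27950.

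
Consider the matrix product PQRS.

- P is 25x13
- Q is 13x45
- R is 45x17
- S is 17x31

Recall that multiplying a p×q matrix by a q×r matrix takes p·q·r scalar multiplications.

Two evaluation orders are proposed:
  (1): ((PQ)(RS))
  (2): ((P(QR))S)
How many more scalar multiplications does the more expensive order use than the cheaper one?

Order (1) = ((PQ)(RS)): (PQ): 25×13 by 13×45 → 25×45, cost 25·13·45 = 14625; (RS): 45×17 by 17×31 → 45×31, cost 45·17·31 = 23715; ((PQ)(RS)): 25×45 by 45×31 → 25×31, cost 25·45·31 = 34875; cumulative 73215. Total 73215.
Order (2) = ((P(QR))S): (QR): 13×45 by 45×17 → 13×17, cost 13·45·17 = 9945; (P(QR)): 25×13 by 13×17 → 25×17, cost 25·13·17 = 5525; cumulative 15470; ((P(QR))S): 25×17 by 17×31 → 25×31, cost 25·17·31 = 13175; cumulative 28645. Total 28645.
Difference: |73215 − 28645| = 44570.

44570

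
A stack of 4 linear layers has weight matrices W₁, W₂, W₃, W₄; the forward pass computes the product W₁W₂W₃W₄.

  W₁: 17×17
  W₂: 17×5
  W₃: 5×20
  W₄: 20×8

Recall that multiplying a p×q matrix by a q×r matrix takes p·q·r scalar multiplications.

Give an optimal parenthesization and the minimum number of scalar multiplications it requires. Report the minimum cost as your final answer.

Adjacent pairs: W₁W₂ = 17·17·5 = 1445; W₂W₃ = 17·5·20 = 1700; W₃W₄ = 5·20·8 = 800.
Length 3: W₁..W₃: k=1: 0+1700+17·17·20=7480; k=2: 1445+0+17·5·20=3145 → min 3145 | W₂..W₄: k=2: 0+800+17·5·8=1480; k=3: 1700+0+17·20·8=4420 → min 1480.
Length 4: W₁..W₄: k=1: 0+1480+17·17·8=3792; k=2: 1445+800+17·5·8=2925; k=3: 3145+0+17·20·8=5865 → min 2925.
Optimal parenthesization: ((W₁W₂)(W₃W₄)) with cost 2925.

2925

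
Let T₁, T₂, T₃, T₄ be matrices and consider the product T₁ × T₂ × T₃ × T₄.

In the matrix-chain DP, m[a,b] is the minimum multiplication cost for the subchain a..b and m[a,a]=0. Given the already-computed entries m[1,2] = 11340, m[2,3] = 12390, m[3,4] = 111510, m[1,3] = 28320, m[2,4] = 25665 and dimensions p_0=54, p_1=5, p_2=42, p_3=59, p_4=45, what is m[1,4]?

37815

m[1,4] = min over k∈[1,3] of m[1,k]+m[k+1,4]+p_{0}·p_k·p_{4}.
k=1: 0 + 25665 + 54·5·45 = 37815; k=2: 11340 + 111510 + 54·42·45 = 224910; k=3: 28320 + 0 + 54·59·45 = 171690.
Minimum: 37815 at k=1.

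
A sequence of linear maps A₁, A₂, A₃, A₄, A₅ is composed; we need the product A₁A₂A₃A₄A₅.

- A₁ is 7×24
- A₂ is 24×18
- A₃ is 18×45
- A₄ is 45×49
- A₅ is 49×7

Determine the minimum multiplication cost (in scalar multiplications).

Adjacent pairs: A₁A₂ = 7·24·18 = 3024; A₂A₃ = 24·18·45 = 19440; A₃A₄ = 18·45·49 = 39690; A₄A₅ = 45·49·7 = 15435.
Length 3: A₁..A₃: k=1: 0+19440+7·24·45=27000; k=2: 3024+0+7·18·45=8694 → min 8694 | A₂..A₄: k=2: 0+39690+24·18·49=60858; k=3: 19440+0+24·45·49=72360 → min 60858 | A₃..A₅: k=3: 0+15435+18·45·7=21105; k=4: 39690+0+18·49·7=45864 → min 21105.
Length 4: A₁..A₄: k=1: 0+60858+7·24·49=69090; k=2: 3024+39690+7·18·49=48888; k=3: 8694+0+7·45·49=24129 → min 24129 | A₂..A₅: k=2: 0+21105+24·18·7=24129; k=3: 19440+15435+24·45·7=42435; k=4: 60858+0+24·49·7=69090 → min 24129.
Length 5: A₁..A₅: k=1: 0+24129+7·24·7=25305; k=2: 3024+21105+7·18·7=25011; k=3: 8694+15435+7·45·7=26334; k=4: 24129+0+7·49·7=26530 → min 25011.
Optimal order: ((A₁A₂)(A₃(A₄A₅))) with cost 25011.

25011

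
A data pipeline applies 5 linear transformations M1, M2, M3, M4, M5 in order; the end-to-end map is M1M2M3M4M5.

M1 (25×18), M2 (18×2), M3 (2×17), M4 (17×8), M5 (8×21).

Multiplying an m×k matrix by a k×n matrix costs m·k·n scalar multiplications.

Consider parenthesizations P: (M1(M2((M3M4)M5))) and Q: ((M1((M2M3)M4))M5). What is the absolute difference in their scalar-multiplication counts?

Order P = (M1(M2((M3M4)M5))): (M3M4): 2×17 by 17×8 → 2×8, cost 2·17·8 = 272; ((M3M4)M5): 2×8 by 8×21 → 2×21, cost 2·8·21 = 336; cumulative 608; (M2((M3M4)M5)): 18×2 by 2×21 → 18×21, cost 18·2·21 = 756; cumulative 1364; (M1(M2((M3M4)M5))): 25×18 by 18×21 → 25×21, cost 25·18·21 = 9450; cumulative 10814. Total 10814.
Order Q = ((M1((M2M3)M4))M5): (M2M3): 18×2 by 2×17 → 18×17, cost 18·2·17 = 612; ((M2M3)M4): 18×17 by 17×8 → 18×8, cost 18·17·8 = 2448; cumulative 3060; (M1((M2M3)M4)): 25×18 by 18×8 → 25×8, cost 25·18·8 = 3600; cumulative 6660; ((M1((M2M3)M4))M5): 25×8 by 8×21 → 25×21, cost 25·8·21 = 4200; cumulative 10860. Total 10860.
Difference: |10814 − 10860| = 46.

46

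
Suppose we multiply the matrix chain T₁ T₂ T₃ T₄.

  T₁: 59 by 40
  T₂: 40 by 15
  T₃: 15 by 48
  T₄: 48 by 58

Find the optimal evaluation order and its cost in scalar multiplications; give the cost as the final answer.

128490

Adjacent pairs: T₁T₂ = 59·40·15 = 35400; T₂T₃ = 40·15·48 = 28800; T₃T₄ = 15·48·58 = 41760.
Length 3: T₁..T₃: k=1: 0+28800+59·40·48=142080; k=2: 35400+0+59·15·48=77880 → min 77880 | T₂..T₄: k=2: 0+41760+40·15·58=76560; k=3: 28800+0+40·48·58=140160 → min 76560.
Length 4: T₁..T₄: k=1: 0+76560+59·40·58=213440; k=2: 35400+41760+59·15·58=128490; k=3: 77880+0+59·48·58=242136 → min 128490.
Optimal parenthesization: ((T₁ T₂) (T₃ T₄)) with cost 128490.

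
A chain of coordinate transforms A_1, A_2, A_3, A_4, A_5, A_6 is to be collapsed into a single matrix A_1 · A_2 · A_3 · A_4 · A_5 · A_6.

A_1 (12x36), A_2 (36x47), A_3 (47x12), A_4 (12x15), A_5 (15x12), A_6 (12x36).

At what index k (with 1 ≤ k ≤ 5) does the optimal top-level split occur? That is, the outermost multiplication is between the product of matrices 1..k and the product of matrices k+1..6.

Adjacent pairs: A_1A_2 = 12·36·47 = 20304; A_2A_3 = 36·47·12 = 20304; A_3A_4 = 47·12·15 = 8460; A_4A_5 = 12·15·12 = 2160; A_5A_6 = 15·12·36 = 6480.
Length 3: A_1..A_3: k=1: 0+20304+12·36·12=25488; k=2: 20304+0+12·47·12=27072 → min 25488 | A_2..A_4: k=2: 0+8460+36·47·15=33840; k=3: 20304+0+36·12·15=26784 → min 26784 | A_3..A_5: k=3: 0+2160+47·12·12=8928; k=4: 8460+0+47·15·12=16920 → min 8928 | A_4..A_6: k=4: 0+6480+12·15·36=12960; k=5: 2160+0+12·12·36=7344 → min 7344.
Length 4: A_1..A_4: k=1: 0+26784+12·36·15=33264; k=2: 20304+8460+12·47·15=37224; k=3: 25488+0+12·12·15=27648 → min 27648 | A_2..A_5: k=2: 0+8928+36·47·12=29232; k=3: 20304+2160+36·12·12=27648; k=4: 26784+0+36·15·12=33264 → min 27648 | A_3..A_6: k=3: 0+7344+47·12·36=27648; k=4: 8460+6480+47·15·36=40320; k=5: 8928+0+47·12·36=29232 → min 27648.
Length 5: A_1..A_5: k=1: 0+27648+12·36·12=32832; k=2: 20304+8928+12·47·12=36000; k=3: 25488+2160+12·12·12=29376; k=4: 27648+0+12·15·12=29808 → min 29376 | A_2..A_6: k=2: 0+27648+36·47·36=88560; k=3: 20304+7344+36·12·36=43200; k=4: 26784+6480+36·15·36=52704; k=5: 27648+0+36·12·36=43200 → min 43200.
Top-level splits: k=1: (A_1..A_1)·(A_2..A_6) → 0+43200+12·36·36 = 58752; k=2: (A_1..A_2)·(A_3..A_6) → 20304+27648+12·47·36 = 68256; k=3: (A_1..A_3)·(A_4..A_6) → 25488+7344+12·12·36 = 38016; k=4: (A_1..A_4)·(A_5..A_6) → 27648+6480+12·15·36 = 40608; k=5: (A_1..A_5)·(A_6..A_6) → 29376+0+12·12·36 = 34560.
Best split is after A_5, i.e. k = 5.

5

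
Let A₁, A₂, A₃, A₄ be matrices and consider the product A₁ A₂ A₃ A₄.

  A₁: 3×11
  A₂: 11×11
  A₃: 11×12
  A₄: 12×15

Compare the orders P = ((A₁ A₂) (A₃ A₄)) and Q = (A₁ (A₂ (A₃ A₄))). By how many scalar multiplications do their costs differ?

Order P = ((A₁ A₂) (A₃ A₄)): (A₁ A₂): 3×11 by 11×11 → 3×11, cost 3·11·11 = 363; (A₃ A₄): 11×12 by 12×15 → 11×15, cost 11·12·15 = 1980; ((A₁ A₂) (A₃ A₄)): 3×11 by 11×15 → 3×15, cost 3·11·15 = 495; cumulative 2838. Total 2838.
Order Q = (A₁ (A₂ (A₃ A₄))): (A₃ A₄): 11×12 by 12×15 → 11×15, cost 11·12·15 = 1980; (A₂ (A₃ A₄)): 11×11 by 11×15 → 11×15, cost 11·11·15 = 1815; cumulative 3795; (A₁ (A₂ (A₃ A₄))): 3×11 by 11×15 → 3×15, cost 3·11·15 = 495; cumulative 4290. Total 4290.
Difference: |2838 − 4290| = 1452.

1452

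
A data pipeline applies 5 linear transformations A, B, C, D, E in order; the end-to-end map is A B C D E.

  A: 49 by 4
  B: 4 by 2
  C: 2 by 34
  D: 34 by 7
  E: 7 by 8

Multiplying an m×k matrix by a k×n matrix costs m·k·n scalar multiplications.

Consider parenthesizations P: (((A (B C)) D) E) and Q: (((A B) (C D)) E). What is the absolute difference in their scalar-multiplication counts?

Order P = (((A (B C)) D) E): (B C): 4×2 by 2×34 → 4×34, cost 4·2·34 = 272; (A (B C)): 49×4 by 4×34 → 49×34, cost 49·4·34 = 6664; cumulative 6936; ((A (B C)) D): 49×34 by 34×7 → 49×7, cost 49·34·7 = 11662; cumulative 18598; (((A (B C)) D) E): 49×7 by 7×8 → 49×8, cost 49·7·8 = 2744; cumulative 21342. Total 21342.
Order Q = (((A B) (C D)) E): (A B): 49×4 by 4×2 → 49×2, cost 49·4·2 = 392; (C D): 2×34 by 34×7 → 2×7, cost 2·34·7 = 476; ((A B) (C D)): 49×2 by 2×7 → 49×7, cost 49·2·7 = 686; cumulative 1554; (((A B) (C D)) E): 49×7 by 7×8 → 49×8, cost 49·7·8 = 2744; cumulative 4298. Total 4298.
Difference: |21342 − 4298| = 17044.

17044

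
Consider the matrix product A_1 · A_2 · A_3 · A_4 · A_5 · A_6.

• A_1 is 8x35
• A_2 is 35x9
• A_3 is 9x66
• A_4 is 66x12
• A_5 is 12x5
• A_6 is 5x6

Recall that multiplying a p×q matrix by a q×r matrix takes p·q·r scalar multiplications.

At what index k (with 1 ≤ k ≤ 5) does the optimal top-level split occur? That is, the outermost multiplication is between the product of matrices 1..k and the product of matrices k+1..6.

5

Adjacent pairs: A_1A_2 = 8·35·9 = 2520; A_2A_3 = 35·9·66 = 20790; A_3A_4 = 9·66·12 = 7128; A_4A_5 = 66·12·5 = 3960; A_5A_6 = 12·5·6 = 360.
Length 3: A_1..A_3: k=1: 0+20790+8·35·66=39270; k=2: 2520+0+8·9·66=7272 → min 7272 | A_2..A_4: k=2: 0+7128+35·9·12=10908; k=3: 20790+0+35·66·12=48510 → min 10908 | A_3..A_5: k=3: 0+3960+9·66·5=6930; k=4: 7128+0+9·12·5=7668 → min 6930 | A_4..A_6: k=4: 0+360+66·12·6=5112; k=5: 3960+0+66·5·6=5940 → min 5112.
Length 4: A_1..A_4: k=1: 0+10908+8·35·12=14268; k=2: 2520+7128+8·9·12=10512; k=3: 7272+0+8·66·12=13608 → min 10512 | A_2..A_5: k=2: 0+6930+35·9·5=8505; k=3: 20790+3960+35·66·5=36300; k=4: 10908+0+35·12·5=13008 → min 8505 | A_3..A_6: k=3: 0+5112+9·66·6=8676; k=4: 7128+360+9·12·6=8136; k=5: 6930+0+9·5·6=7200 → min 7200.
Length 5: A_1..A_5: k=1: 0+8505+8·35·5=9905; k=2: 2520+6930+8·9·5=9810; k=3: 7272+3960+8·66·5=13872; k=4: 10512+0+8·12·5=10992 → min 9810 | A_2..A_6: k=2: 0+7200+35·9·6=9090; k=3: 20790+5112+35·66·6=39762; k=4: 10908+360+35·12·6=13788; k=5: 8505+0+35·5·6=9555 → min 9090.
Top-level splits: k=1: (A_1..A_1)·(A_2..A_6) → 0+9090+8·35·6 = 10770; k=2: (A_1..A_2)·(A_3..A_6) → 2520+7200+8·9·6 = 10152; k=3: (A_1..A_3)·(A_4..A_6) → 7272+5112+8·66·6 = 15552; k=4: (A_1..A_4)·(A_5..A_6) → 10512+360+8·12·6 = 11448; k=5: (A_1..A_5)·(A_6..A_6) → 9810+0+8·5·6 = 10050.
Best split is after A_5, i.e. k = 5.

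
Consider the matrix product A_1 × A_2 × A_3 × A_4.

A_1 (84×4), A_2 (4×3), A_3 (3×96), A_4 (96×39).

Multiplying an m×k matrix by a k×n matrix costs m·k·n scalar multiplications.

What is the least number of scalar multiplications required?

Adjacent pairs: A_1A_2 = 84·4·3 = 1008; A_2A_3 = 4·3·96 = 1152; A_3A_4 = 3·96·39 = 11232.
Length 3: A_1..A_3: k=1: 0+1152+84·4·96=33408; k=2: 1008+0+84·3·96=25200 → min 25200 | A_2..A_4: k=2: 0+11232+4·3·39=11700; k=3: 1152+0+4·96·39=16128 → min 11700.
Length 4: A_1..A_4: k=1: 0+11700+84·4·39=24804; k=2: 1008+11232+84·3·39=22068; k=3: 25200+0+84·96·39=339696 → min 22068.
Optimal order: ((A_1 × A_2) × (A_3 × A_4)) with cost 22068.

22068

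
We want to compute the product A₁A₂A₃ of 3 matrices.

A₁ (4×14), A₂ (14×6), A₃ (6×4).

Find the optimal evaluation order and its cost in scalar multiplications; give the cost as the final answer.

432

(A₁(A₂A₃)): cost 560.
((A₁A₂)A₃): cost 432.
Optimal: ((A₁A₂)A₃) with cost 432.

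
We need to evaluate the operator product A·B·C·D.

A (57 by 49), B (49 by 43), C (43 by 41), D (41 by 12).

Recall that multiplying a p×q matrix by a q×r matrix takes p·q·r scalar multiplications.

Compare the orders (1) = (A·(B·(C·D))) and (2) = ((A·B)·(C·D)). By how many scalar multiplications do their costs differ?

90711

Order (1) = (A·(B·(C·D))): (C·D): 43×41 by 41×12 → 43×12, cost 43·41·12 = 21156; (B·(C·D)): 49×43 by 43×12 → 49×12, cost 49·43·12 = 25284; cumulative 46440; (A·(B·(C·D))): 57×49 by 49×12 → 57×12, cost 57·49·12 = 33516; cumulative 79956. Total 79956.
Order (2) = ((A·B)·(C·D)): (A·B): 57×49 by 49×43 → 57×43, cost 57·49·43 = 120099; (C·D): 43×41 by 41×12 → 43×12, cost 43·41·12 = 21156; ((A·B)·(C·D)): 57×43 by 43×12 → 57×12, cost 57·43·12 = 29412; cumulative 170667. Total 170667.
Difference: |79956 − 170667| = 90711.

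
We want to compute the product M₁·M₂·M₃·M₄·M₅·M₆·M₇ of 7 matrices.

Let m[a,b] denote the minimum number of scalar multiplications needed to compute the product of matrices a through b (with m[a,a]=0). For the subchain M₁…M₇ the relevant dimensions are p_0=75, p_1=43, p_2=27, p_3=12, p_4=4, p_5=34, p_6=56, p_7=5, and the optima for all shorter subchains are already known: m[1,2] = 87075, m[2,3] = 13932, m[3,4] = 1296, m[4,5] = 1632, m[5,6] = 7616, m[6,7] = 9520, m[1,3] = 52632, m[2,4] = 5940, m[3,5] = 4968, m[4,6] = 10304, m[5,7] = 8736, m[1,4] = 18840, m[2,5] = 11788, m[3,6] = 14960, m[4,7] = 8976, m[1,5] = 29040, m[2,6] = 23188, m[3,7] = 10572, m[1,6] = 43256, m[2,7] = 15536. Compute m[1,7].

29076

m[1,7] = min over k∈[1,6] of m[1,k]+m[k+1,7]+p_{0}·p_k·p_{7}.
k=1: 0 + 15536 + 75·43·5 = 31661; k=2: 87075 + 10572 + 75·27·5 = 107772; k=3: 52632 + 8976 + 75·12·5 = 66108; k=4: 18840 + 8736 + 75·4·5 = 29076; k=5: 29040 + 9520 + 75·34·5 = 51310; k=6: 43256 + 0 + 75·56·5 = 64256.
Minimum: 29076 at k=4.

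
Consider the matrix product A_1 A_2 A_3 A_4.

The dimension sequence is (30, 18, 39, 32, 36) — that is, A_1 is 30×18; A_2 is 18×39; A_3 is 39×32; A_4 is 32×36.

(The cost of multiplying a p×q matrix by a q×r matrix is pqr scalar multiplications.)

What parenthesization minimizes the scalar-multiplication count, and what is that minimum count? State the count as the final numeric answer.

62640

Adjacent pairs: A_1A_2 = 30·18·39 = 21060; A_2A_3 = 18·39·32 = 22464; A_3A_4 = 39·32·36 = 44928.
Length 3: A_1..A_3: k=1: 0+22464+30·18·32=39744; k=2: 21060+0+30·39·32=58500 → min 39744 | A_2..A_4: k=2: 0+44928+18·39·36=70200; k=3: 22464+0+18·32·36=43200 → min 43200.
Length 4: A_1..A_4: k=1: 0+43200+30·18·36=62640; k=2: 21060+44928+30·39·36=108108; k=3: 39744+0+30·32·36=74304 → min 62640.
Optimal parenthesization: (A_1 ((A_2 A_3) A_4)) with cost 62640.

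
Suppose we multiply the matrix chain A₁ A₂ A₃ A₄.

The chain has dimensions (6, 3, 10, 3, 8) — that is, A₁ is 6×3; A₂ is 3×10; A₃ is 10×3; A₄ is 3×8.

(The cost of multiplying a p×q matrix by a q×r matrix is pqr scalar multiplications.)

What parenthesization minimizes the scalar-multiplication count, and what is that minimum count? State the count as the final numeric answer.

288

Adjacent pairs: A₁A₂ = 6·3·10 = 180; A₂A₃ = 3·10·3 = 90; A₃A₄ = 10·3·8 = 240.
Length 3: A₁..A₃: k=1: 0+90+6·3·3=144; k=2: 180+0+6·10·3=360 → min 144 | A₂..A₄: k=2: 0+240+3·10·8=480; k=3: 90+0+3·3·8=162 → min 162.
Length 4: A₁..A₄: k=1: 0+162+6·3·8=306; k=2: 180+240+6·10·8=900; k=3: 144+0+6·3·8=288 → min 288.
Optimal parenthesization: ((A₁ (A₂ A₃)) A₄) with cost 288.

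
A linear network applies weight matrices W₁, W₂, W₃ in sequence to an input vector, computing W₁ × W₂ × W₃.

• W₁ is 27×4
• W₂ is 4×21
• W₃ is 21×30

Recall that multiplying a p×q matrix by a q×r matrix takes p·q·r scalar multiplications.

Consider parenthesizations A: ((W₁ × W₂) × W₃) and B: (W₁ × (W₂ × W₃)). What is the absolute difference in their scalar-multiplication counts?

13518

Order A = ((W₁ × W₂) × W₃): (W₁ × W₂): 27×4 by 4×21 → 27×21, cost 27·4·21 = 2268; ((W₁ × W₂) × W₃): 27×21 by 21×30 → 27×30, cost 27·21·30 = 17010; cumulative 19278. Total 19278.
Order B = (W₁ × (W₂ × W₃)): (W₂ × W₃): 4×21 by 21×30 → 4×30, cost 4·21·30 = 2520; (W₁ × (W₂ × W₃)): 27×4 by 4×30 → 27×30, cost 27·4·30 = 3240; cumulative 5760. Total 5760.
Difference: |19278 − 5760| = 13518.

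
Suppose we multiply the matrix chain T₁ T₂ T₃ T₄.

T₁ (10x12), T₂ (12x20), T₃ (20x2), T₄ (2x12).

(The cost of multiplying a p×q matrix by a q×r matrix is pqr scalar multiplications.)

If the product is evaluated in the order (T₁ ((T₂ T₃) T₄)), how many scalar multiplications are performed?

2208

(T₂ T₃): 12×20 by 20×2 → 12×2, cost 12·20·2 = 480
((T₂ T₃) T₄): 12×2 by 2×12 → 12×12, cost 12·2·12 = 288; cumulative 768
(T₁ ((T₂ T₃) T₄)): 10×12 by 12×12 → 10×12, cost 10·12·12 = 1440; cumulative 2208
Total: 2208 scalar multiplications.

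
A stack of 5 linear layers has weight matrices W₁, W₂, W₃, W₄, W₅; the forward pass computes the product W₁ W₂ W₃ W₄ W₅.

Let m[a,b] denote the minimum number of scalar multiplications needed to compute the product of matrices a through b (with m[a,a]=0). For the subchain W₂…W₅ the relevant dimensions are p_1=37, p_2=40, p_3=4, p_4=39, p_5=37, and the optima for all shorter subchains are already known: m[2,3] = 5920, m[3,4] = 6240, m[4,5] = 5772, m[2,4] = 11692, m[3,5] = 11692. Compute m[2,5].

m[2,5] = min over k∈[2,4] of m[2,k]+m[k+1,5]+p_{1}·p_k·p_{5}.
k=2: 0 + 11692 + 37·40·37 = 66452; k=3: 5920 + 5772 + 37·4·37 = 17168; k=4: 11692 + 0 + 37·39·37 = 65083.
Minimum: 17168 at k=3.

17168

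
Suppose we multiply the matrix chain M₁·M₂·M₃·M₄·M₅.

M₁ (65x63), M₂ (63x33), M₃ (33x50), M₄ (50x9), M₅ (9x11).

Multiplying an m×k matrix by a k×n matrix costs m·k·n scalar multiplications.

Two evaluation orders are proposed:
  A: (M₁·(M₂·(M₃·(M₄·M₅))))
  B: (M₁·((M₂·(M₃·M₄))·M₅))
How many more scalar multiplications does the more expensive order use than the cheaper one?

6171

Order A = (M₁·(M₂·(M₃·(M₄·M₅)))): (M₄·M₅): 50×9 by 9×11 → 50×11, cost 50·9·11 = 4950; (M₃·(M₄·M₅)): 33×50 by 50×11 → 33×11, cost 33·50·11 = 18150; cumulative 23100; (M₂·(M₃·(M₄·M₅))): 63×33 by 33×11 → 63×11, cost 63·33·11 = 22869; cumulative 45969; (M₁·(M₂·(M₃·(M₄·M₅)))): 65×63 by 63×11 → 65×11, cost 65·63·11 = 45045; cumulative 91014. Total 91014.
Order B = (M₁·((M₂·(M₃·M₄))·M₅)): (M₃·M₄): 33×50 by 50×9 → 33×9, cost 33·50·9 = 14850; (M₂·(M₃·M₄)): 63×33 by 33×9 → 63×9, cost 63·33·9 = 18711; cumulative 33561; ((M₂·(M₃·M₄))·M₅): 63×9 by 9×11 → 63×11, cost 63·9·11 = 6237; cumulative 39798; (M₁·((M₂·(M₃·M₄))·M₅)): 65×63 by 63×11 → 65×11, cost 65·63·11 = 45045; cumulative 84843. Total 84843.
Difference: |91014 − 84843| = 6171.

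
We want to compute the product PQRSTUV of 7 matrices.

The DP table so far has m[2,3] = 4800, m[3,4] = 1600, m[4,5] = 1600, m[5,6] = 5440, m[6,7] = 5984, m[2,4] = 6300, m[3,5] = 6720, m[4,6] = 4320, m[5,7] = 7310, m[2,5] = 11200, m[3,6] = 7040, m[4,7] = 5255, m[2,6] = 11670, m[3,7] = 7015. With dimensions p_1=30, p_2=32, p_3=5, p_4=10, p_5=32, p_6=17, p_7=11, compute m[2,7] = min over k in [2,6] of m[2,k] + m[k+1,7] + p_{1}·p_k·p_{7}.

11705

m[2,7] = min over k∈[2,6] of m[2,k]+m[k+1,7]+p_{1}·p_k·p_{7}.
k=2: 0 + 7015 + 30·32·11 = 17575; k=3: 4800 + 5255 + 30·5·11 = 11705; k=4: 6300 + 7310 + 30·10·11 = 16910; k=5: 11200 + 5984 + 30·32·11 = 27744; k=6: 11670 + 0 + 30·17·11 = 17280.
Minimum: 11705 at k=3.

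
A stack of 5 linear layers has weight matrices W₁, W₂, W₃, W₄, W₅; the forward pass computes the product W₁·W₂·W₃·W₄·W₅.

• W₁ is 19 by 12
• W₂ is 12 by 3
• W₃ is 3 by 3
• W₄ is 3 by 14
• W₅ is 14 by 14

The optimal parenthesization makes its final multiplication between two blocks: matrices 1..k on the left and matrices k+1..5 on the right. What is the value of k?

3

Adjacent pairs: W₁W₂ = 19·12·3 = 684; W₂W₃ = 12·3·3 = 108; W₃W₄ = 3·3·14 = 126; W₄W₅ = 3·14·14 = 588.
Length 3: W₁..W₃: k=1: 0+108+19·12·3=792; k=2: 684+0+19·3·3=855 → min 792 | W₂..W₄: k=2: 0+126+12·3·14=630; k=3: 108+0+12·3·14=612 → min 612 | W₃..W₅: k=3: 0+588+3·3·14=714; k=4: 126+0+3·14·14=714 → min 714.
Length 4: W₁..W₄: k=1: 0+612+19·12·14=3804; k=2: 684+126+19·3·14=1608; k=3: 792+0+19·3·14=1590 → min 1590 | W₂..W₅: k=2: 0+714+12·3·14=1218; k=3: 108+588+12·3·14=1200; k=4: 612+0+12·14·14=2964 → min 1200.
Top-level splits: k=1: (W₁..W₁)·(W₂..W₅) → 0+1200+19·12·14 = 4392; k=2: (W₁..W₂)·(W₃..W₅) → 684+714+19·3·14 = 2196; k=3: (W₁..W₃)·(W₄..W₅) → 792+588+19·3·14 = 2178; k=4: (W₁..W₄)·(W₅..W₅) → 1590+0+19·14·14 = 5314.
Best split is after W₃, i.e. k = 3.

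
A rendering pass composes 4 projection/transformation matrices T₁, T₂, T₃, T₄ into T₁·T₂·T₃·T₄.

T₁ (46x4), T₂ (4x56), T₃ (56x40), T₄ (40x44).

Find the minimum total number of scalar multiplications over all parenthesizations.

24096

Adjacent pairs: T₁T₂ = 46·4·56 = 10304; T₂T₃ = 4·56·40 = 8960; T₃T₄ = 56·40·44 = 98560.
Length 3: T₁..T₃: k=1: 0+8960+46·4·40=16320; k=2: 10304+0+46·56·40=113344 → min 16320 | T₂..T₄: k=2: 0+98560+4·56·44=108416; k=3: 8960+0+4·40·44=16000 → min 16000.
Length 4: T₁..T₄: k=1: 0+16000+46·4·44=24096; k=2: 10304+98560+46·56·44=222208; k=3: 16320+0+46·40·44=97280 → min 24096.
Optimal order: (T₁·((T₂·T₃)·T₄)) with cost 24096.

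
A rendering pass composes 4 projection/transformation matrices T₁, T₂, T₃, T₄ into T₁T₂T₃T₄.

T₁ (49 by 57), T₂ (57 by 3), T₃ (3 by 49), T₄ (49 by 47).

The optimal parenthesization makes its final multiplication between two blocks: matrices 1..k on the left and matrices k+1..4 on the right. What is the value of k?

Adjacent pairs: T₁T₂ = 49·57·3 = 8379; T₂T₃ = 57·3·49 = 8379; T₃T₄ = 3·49·47 = 6909.
Length 3: T₁..T₃: k=1: 0+8379+49·57·49=145236; k=2: 8379+0+49·3·49=15582 → min 15582 | T₂..T₄: k=2: 0+6909+57·3·47=14946; k=3: 8379+0+57·49·47=139650 → min 14946.
Top-level splits: k=1: (T₁..T₁)·(T₂..T₄) → 0+14946+49·57·47 = 146217; k=2: (T₁..T₂)·(T₃..T₄) → 8379+6909+49·3·47 = 22197; k=3: (T₁..T₃)·(T₄..T₄) → 15582+0+49·49·47 = 128429.
Best split is after T₂, i.e. k = 2.

2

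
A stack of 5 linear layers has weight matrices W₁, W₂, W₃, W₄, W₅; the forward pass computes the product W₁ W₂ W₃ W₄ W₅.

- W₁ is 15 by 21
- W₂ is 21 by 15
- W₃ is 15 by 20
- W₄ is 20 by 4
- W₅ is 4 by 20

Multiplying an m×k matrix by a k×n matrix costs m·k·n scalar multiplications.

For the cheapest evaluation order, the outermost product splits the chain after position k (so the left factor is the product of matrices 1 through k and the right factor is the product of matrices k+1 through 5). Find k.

4

Adjacent pairs: W₁W₂ = 15·21·15 = 4725; W₂W₃ = 21·15·20 = 6300; W₃W₄ = 15·20·4 = 1200; W₄W₅ = 20·4·20 = 1600.
Length 3: W₁..W₃: k=1: 0+6300+15·21·20=12600; k=2: 4725+0+15·15·20=9225 → min 9225 | W₂..W₄: k=2: 0+1200+21·15·4=2460; k=3: 6300+0+21·20·4=7980 → min 2460 | W₃..W₅: k=3: 0+1600+15·20·20=7600; k=4: 1200+0+15·4·20=2400 → min 2400.
Length 4: W₁..W₄: k=1: 0+2460+15·21·4=3720; k=2: 4725+1200+15·15·4=6825; k=3: 9225+0+15·20·4=10425 → min 3720 | W₂..W₅: k=2: 0+2400+21·15·20=8700; k=3: 6300+1600+21·20·20=16300; k=4: 2460+0+21·4·20=4140 → min 4140.
Top-level splits: k=1: (W₁..W₁)·(W₂..W₅) → 0+4140+15·21·20 = 10440; k=2: (W₁..W₂)·(W₃..W₅) → 4725+2400+15·15·20 = 11625; k=3: (W₁..W₃)·(W₄..W₅) → 9225+1600+15·20·20 = 16825; k=4: (W₁..W₄)·(W₅..W₅) → 3720+0+15·4·20 = 4920.
Best split is after W₄, i.e. k = 4.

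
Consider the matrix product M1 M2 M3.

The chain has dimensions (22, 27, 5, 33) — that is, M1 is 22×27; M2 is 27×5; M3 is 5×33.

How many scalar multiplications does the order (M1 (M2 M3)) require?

24057

(M2 M3): 27×5 by 5×33 → 27×33, cost 27·5·33 = 4455
(M1 (M2 M3)): 22×27 by 27×33 → 22×33, cost 22·27·33 = 19602; cumulative 24057
Total: 24057 scalar multiplications.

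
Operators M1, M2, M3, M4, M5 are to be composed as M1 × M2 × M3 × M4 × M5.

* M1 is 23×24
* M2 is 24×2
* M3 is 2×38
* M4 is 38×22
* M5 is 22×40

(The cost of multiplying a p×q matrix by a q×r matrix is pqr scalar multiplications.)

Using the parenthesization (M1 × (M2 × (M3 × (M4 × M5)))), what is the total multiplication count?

60480

(M4 × M5): 38×22 by 22×40 → 38×40, cost 38·22·40 = 33440
(M3 × (M4 × M5)): 2×38 by 38×40 → 2×40, cost 2·38·40 = 3040; cumulative 36480
(M2 × (M3 × (M4 × M5))): 24×2 by 2×40 → 24×40, cost 24·2·40 = 1920; cumulative 38400
(M1 × (M2 × (M3 × (M4 × M5)))): 23×24 by 24×40 → 23×40, cost 23·24·40 = 22080; cumulative 60480
Total: 60480 scalar multiplications.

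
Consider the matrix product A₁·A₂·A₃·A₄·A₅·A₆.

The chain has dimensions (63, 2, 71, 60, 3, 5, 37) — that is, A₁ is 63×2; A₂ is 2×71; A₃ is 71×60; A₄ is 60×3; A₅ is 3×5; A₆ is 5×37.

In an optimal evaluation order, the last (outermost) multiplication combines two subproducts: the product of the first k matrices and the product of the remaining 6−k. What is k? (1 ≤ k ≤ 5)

1

Adjacent pairs: A₁A₂ = 63·2·71 = 8946; A₂A₃ = 2·71·60 = 8520; A₃A₄ = 71·60·3 = 12780; A₄A₅ = 60·3·5 = 900; A₅A₆ = 3·5·37 = 555.
Length 3: A₁..A₃: k=1: 0+8520+63·2·60=16080; k=2: 8946+0+63·71·60=277326 → min 16080 | A₂..A₄: k=2: 0+12780+2·71·3=13206; k=3: 8520+0+2·60·3=8880 → min 8880 | A₃..A₅: k=3: 0+900+71·60·5=22200; k=4: 12780+0+71·3·5=13845 → min 13845 | A₄..A₆: k=4: 0+555+60·3·37=7215; k=5: 900+0+60·5·37=12000 → min 7215.
Length 4: A₁..A₄: k=1: 0+8880+63·2·3=9258; k=2: 8946+12780+63·71·3=35145; k=3: 16080+0+63·60·3=27420 → min 9258 | A₂..A₅: k=2: 0+13845+2·71·5=14555; k=3: 8520+900+2·60·5=10020; k=4: 8880+0+2·3·5=8910 → min 8910 | A₃..A₆: k=3: 0+7215+71·60·37=164835; k=4: 12780+555+71·3·37=21216; k=5: 13845+0+71·5·37=26980 → min 21216.
Length 5: A₁..A₅: k=1: 0+8910+63·2·5=9540; k=2: 8946+13845+63·71·5=45156; k=3: 16080+900+63·60·5=35880; k=4: 9258+0+63·3·5=10203 → min 9540 | A₂..A₆: k=2: 0+21216+2·71·37=26470; k=3: 8520+7215+2·60·37=20175; k=4: 8880+555+2·3·37=9657; k=5: 8910+0+2·5·37=9280 → min 9280.
Top-level splits: k=1: (A₁..A₁)·(A₂..A₆) → 0+9280+63·2·37 = 13942; k=2: (A₁..A₂)·(A₃..A₆) → 8946+21216+63·71·37 = 195663; k=3: (A₁..A₃)·(A₄..A₆) → 16080+7215+63·60·37 = 163155; k=4: (A₁..A₄)·(A₅..A₆) → 9258+555+63·3·37 = 16806; k=5: (A₁..A₅)·(A₆..A₆) → 9540+0+63·5·37 = 21195.
Best split is after A₁, i.e. k = 1.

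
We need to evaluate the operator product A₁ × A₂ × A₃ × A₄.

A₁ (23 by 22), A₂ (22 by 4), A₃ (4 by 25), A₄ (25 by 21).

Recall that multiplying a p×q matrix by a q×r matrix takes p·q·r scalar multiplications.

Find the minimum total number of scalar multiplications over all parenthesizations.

6056

Adjacent pairs: A₁A₂ = 23·22·4 = 2024; A₂A₃ = 22·4·25 = 2200; A₃A₄ = 4·25·21 = 2100.
Length 3: A₁..A₃: k=1: 0+2200+23·22·25=14850; k=2: 2024+0+23·4·25=4324 → min 4324 | A₂..A₄: k=2: 0+2100+22·4·21=3948; k=3: 2200+0+22·25·21=13750 → min 3948.
Length 4: A₁..A₄: k=1: 0+3948+23·22·21=14574; k=2: 2024+2100+23·4·21=6056; k=3: 4324+0+23·25·21=16399 → min 6056.
Optimal order: ((A₁ × A₂) × (A₃ × A₄)) with cost 6056.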